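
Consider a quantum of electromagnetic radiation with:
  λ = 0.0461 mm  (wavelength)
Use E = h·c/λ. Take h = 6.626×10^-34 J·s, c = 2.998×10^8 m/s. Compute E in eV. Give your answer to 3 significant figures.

E is given directly by: E = hc/λ.
λ = 0.0461 mm = 4.610×10^-5 m; h = 6.626×10^-34 J·s; c = 2.998×10^8 m/s.
E = 4.309×10^-21 J
4.309×10^-21 J × (1 eV / 1.602×10^-19 J) = 0.02690 eV

0.0269 eV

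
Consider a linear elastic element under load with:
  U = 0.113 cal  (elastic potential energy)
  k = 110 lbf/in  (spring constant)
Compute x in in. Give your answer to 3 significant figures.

Rearranging U = ½k·x² for x: x = √(2U/k).
U = 0.113 cal = 0.4728 J; k = 110 lbf/in = 19264 N/m.
x = 0.007006 m
0.007006 m × (1 in / 0.02540 m) = 0.2758 in

0.276 in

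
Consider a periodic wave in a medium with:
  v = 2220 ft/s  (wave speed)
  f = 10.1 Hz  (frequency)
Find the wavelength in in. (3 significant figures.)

Solving v = f·λ for λ: λ = v/f.
v = 2220 ft/s = 676.7 m/s; f = 10.1 Hz.
λ = 67.00 m
67.00 m × (1 in / 0.02540 m) = 2638 in

2640 in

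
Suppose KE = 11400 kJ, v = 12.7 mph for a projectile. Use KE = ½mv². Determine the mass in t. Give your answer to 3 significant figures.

707 t

Rearranging: m = 2·KE/v².
KE = 11400 kJ = 1.140×10^7 J; v = 12.7 mph = 5.677 m/s.
m = 7.074×10^5 kg
7.074×10^5 kg × (1 t / 1000 kg) = 707.4 t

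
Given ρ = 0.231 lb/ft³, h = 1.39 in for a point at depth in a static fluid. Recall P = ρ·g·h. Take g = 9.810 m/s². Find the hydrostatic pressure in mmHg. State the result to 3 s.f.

P is given directly by: P = ρgh.
ρ = 0.231 lb/ft³ = 3.700 kg/m³; h = 1.39 in = 0.03531 m; g = 9.810 m/s².
P = 1.282 Pa  (the unit combination reduces to kg/(m·s²) = Pa)
1.282 Pa × (1 mmHg / 133.3 Pa) = 0.009613 mmHg

0.00961 mmHg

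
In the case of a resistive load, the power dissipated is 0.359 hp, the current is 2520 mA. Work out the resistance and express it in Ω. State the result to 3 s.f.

Solving P = I²R for R: R = P/I².
P = 0.359 hp = 267.7 W; I = 2520 mA = 2.520 A.
R = 42.16 Ω

42.2 Ω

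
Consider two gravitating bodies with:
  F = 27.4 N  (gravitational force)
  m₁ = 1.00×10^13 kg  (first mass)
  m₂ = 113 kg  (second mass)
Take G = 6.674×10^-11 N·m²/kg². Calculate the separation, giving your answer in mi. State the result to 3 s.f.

Rearranging: r = √(G·m₁m₂/F).
F = 27.4 N; m₁ = 1.00×10^13 kg; m₂ = 113 kg; G = 6.674×10^-11 N·m²/kg².
r = 52.46 m
52.46 m × (1 mi / 1609 m) = 0.03260 mi

0.0326 mi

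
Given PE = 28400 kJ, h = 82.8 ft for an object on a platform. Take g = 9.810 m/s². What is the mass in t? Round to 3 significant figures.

115 t

Rearranging: m = PE/(g·h).
PE = 28400 kJ = 2.840×10^7 J; h = 82.8 ft = 25.24 m; g = 9.810 m/s².
m = 1.147×10^5 kg
1.147×10^5 kg × (1 t / 1000 kg) = 114.7 t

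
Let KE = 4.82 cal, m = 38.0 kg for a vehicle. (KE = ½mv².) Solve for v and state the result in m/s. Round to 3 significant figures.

1.03 m/s

Rearranging: v = √(2·KE/m).
KE = 4.82 cal = 20.17 J; m = 38.0 kg.
v = 1.030 m/s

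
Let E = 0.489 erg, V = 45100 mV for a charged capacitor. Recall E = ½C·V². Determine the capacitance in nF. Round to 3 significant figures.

Rearranging E = ½C·V² for C: C = 2E/V².
E = 0.489 erg = 4.890×10^-8 J; V = 45100 mV = 45.10 V.
C = 4.808×10^-11 F
4.808×10^-11 F × (1 nF / 1.000×10^-9 F) = 0.04808 nF

0.0481 nF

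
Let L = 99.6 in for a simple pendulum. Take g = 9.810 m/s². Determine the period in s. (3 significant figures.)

T is given directly by: T = 2π√(L/g).
L = 99.6 in = 2.530 m; g = 9.810 m/s².
T = 3.191 s

3.19 s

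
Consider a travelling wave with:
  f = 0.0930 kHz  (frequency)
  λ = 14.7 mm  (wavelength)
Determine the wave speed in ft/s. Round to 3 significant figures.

Directly: v = fλ.
f = 0.0930 kHz = 93.00 Hz; λ = 14.7 mm = 0.01470 m.
v = 1.367 m/s
1.367 m/s × (1 ft/s / 0.3048 m/s) = 4.485 ft/s

4.49 ft/s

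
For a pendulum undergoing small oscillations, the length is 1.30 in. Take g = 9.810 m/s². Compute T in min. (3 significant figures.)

0.00608 min

T is given directly by: T = 2π√(L/g).
L = 1.30 in = 0.03302 m; g = 9.810 m/s².
T = 0.3645 s
0.3645 s × (1 min / 60.00 s) = 0.006076 min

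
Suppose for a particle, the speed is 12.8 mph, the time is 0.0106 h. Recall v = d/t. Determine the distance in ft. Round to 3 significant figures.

Solving v = d/t for d: d = v·t.
v = 12.8 mph = 5.722 m/s; t = 0.0106 h = 38.16 s.
d = 218.4 m
218.4 m × (1 ft / 0.3048 m) = 716.4 ft

716 ft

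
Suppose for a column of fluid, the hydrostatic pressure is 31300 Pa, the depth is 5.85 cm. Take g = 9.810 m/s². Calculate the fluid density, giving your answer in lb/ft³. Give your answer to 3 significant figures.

3400 lb/ft³

Rearranging P = ρ·g·h for ρ: ρ = P/(g·h).
P = 31300 Pa; h = 5.85 cm = 0.05850 m; g = 9.810 m/s².
ρ = 54541 kg/m³
54541 kg/m³ × (1 lb/ft³ / 16.02 kg/m³) = 3405 lb/ft³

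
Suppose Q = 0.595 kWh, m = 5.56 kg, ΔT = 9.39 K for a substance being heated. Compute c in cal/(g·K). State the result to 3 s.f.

Rearranging Q = m·c·ΔT for c: c = Q/(m·ΔT).
Q = 0.595 kWh = 2.142×10^6 J; m = 5.56 kg; ΔT = 9.39 K.
c = 41028 J/(kg·K)
41028 J/(kg·K) × (1 cal/(g·K) / 4184 J/(kg·K)) = 9.806 cal/(g·K)

9.81 cal/(g·K)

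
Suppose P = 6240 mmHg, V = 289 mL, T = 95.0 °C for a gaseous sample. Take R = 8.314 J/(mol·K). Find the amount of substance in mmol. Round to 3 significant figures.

From the ideal-gas law: n = PV/(RT).
P = 6240 mmHg = 8.319×10^5 Pa; V = 289 mL = 2.890×10^-4 m³; T = 95.0 °C = 368.1 K; R = 8.314 J/(mol·K).
n = 0.07855 mol
0.07855 mol × (1 mmol / 0.001000 mol) = 78.55 mmol

78.6 mmol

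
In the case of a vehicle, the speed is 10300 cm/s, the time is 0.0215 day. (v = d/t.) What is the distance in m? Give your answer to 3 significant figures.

Rearranging: d = v·t.
v = 10300 cm/s = 103.0 m/s; t = 0.0215 day = 1858 s.
d = 1.913×10^5 m

1.91×10^5 m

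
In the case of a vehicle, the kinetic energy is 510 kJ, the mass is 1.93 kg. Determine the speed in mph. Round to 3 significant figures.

Rearranging: v = √(2·KE/m).
KE = 510 kJ = 5.100×10^5 J; m = 1.93 kg.
v = 727.0 m/s
727.0 m/s × (1 mph / 0.4470 m/s) = 1626 mph

1630 mph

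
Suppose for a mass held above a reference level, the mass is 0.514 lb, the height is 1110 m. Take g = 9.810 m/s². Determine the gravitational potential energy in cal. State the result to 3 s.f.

607 cal

PE is given directly by: PE = mgh.
m = 0.514 lb = 0.2331 kg; h = 1110 m; g = 9.810 m/s².
PE = 2539 J  (the unit combination reduces to kg·m²/s² = J)
2539 J × (1 cal / 4.184 J) = 606.8 cal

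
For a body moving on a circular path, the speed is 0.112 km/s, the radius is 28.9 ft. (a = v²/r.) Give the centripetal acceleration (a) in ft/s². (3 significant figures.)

Directly: a = v²/r.
v = 0.112 km/s = 112.0 m/s; r = 28.9 ft = 8.809 m.
a = 1424 m/s²
1424 m/s² × (1 ft/s² / 0.3048 m/s²) = 4672 ft/s²

4670 ft/s²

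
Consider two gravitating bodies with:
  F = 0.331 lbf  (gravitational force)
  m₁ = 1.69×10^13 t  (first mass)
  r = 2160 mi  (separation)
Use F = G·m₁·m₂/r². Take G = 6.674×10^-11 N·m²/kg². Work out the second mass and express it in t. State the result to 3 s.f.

Solving F = G·m₁·m₂/r² for m₂: m₂ = F·r²/(G·m₁).
F = 0.331 lbf = 1.472 N; m₁ = 1.69×10^13 t = 1.690×10^16 kg; r = 2160 mi = 3.476×10^6 m; G = 6.674×10^-11 N·m²/kg².
m₂ = 1.577×10^7 kg
1.577×10^7 kg × (1 t / 1000 kg) = 15774 t

15800 t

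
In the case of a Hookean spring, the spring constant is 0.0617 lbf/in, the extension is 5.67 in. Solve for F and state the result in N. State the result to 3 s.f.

F is given directly by: F = kx.
k = 0.0617 lbf/in = 10.81 N/m; x = 5.67 in = 0.1440 m.
F = 1.556 N

1.56 N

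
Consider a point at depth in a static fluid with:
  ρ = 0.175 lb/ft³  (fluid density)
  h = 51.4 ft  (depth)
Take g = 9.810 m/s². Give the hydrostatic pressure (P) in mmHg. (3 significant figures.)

P is given directly by: P = ρgh.
ρ = 0.175 lb/ft³ = 2.803 kg/m³; h = 51.4 ft = 15.67 m; g = 9.810 m/s².
P = 430.8 Pa
430.8 Pa × (1 mmHg / 133.3 Pa) = 3.232 mmHg

3.23 mmHg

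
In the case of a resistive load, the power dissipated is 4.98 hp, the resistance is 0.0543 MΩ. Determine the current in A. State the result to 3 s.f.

0.262 A

Rearranging P = I²R for I: I = √(P/R).
P = 4.98 hp = 3714 W; R = 0.0543 MΩ = 54300 Ω.
I = 0.2615 A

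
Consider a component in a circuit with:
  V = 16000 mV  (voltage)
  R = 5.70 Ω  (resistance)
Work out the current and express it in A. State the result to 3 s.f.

2.81 A

From Ohm's law: I = V/R.
V = 16000 mV = 16.00 V; R = 5.70 Ω.
I = 2.807 A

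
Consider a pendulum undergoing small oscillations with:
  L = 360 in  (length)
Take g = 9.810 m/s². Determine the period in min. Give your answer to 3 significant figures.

0.101 min

T is given directly by: T = 2π√(L/g).
L = 360 in = 9.144 m; g = 9.810 m/s².
T = 6.066 s
6.066 s × (1 min / 60.00 s) = 0.1011 min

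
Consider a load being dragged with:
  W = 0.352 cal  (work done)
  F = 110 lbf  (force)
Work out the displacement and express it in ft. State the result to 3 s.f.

0.00988 ft

Rearranging W = F·d for d: d = W/F.
W = 0.352 cal = 1.473 J; F = 110 lbf = 489.3 N.
d = 0.003010 m
0.003010 m × (1 ft / 0.3048 m) = 0.009875 ft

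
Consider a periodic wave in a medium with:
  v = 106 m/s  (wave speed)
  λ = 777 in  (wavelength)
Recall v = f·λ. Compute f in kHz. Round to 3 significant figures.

0.00537 kHz

Rearranging: f = v/λ.
v = 106 m/s; λ = 777 in = 19.74 m.
f = 5.371 Hz
5.371 Hz × (1 kHz / 1000 Hz) = 0.005371 kHz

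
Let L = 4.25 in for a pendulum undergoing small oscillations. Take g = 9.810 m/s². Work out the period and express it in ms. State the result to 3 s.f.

T is given directly by: T = 2π√(L/g).
L = 4.25 in = 0.1079 m; g = 9.810 m/s².
T = 0.6591 s
0.6591 s × (1 ms / 0.001000 s) = 659.1 ms

659 ms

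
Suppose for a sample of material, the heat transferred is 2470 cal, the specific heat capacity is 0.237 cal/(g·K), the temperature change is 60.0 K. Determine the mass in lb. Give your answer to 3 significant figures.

0.383 lb

Rearranging: m = Q/(c·ΔT).
Q = 2470 cal = 10334 J; c = 0.237 cal/(g·K) = 991.6 J/(kg·K); ΔT = 60.0 K.
m = 0.1737 kg
0.1737 kg × (1 lb / 0.4536 kg) = 0.3829 lb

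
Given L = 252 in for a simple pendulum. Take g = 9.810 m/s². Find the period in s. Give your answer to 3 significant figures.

T is given directly by: T = 2π√(L/g).
L = 252 in = 6.401 m; g = 9.810 m/s².
T = 5.075 s

5.08 s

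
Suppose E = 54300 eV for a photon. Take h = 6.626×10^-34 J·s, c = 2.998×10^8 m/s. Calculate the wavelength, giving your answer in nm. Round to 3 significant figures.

Solving E = h·c/λ for λ: λ = hc/E.
E = 54300 eV = 8.700×10^-15 J; h = 6.626×10^-34 J·s; c = 2.998×10^8 m/s.
λ = 2.283×10^-11 m
2.283×10^-11 m × (1 nm / 1.000×10^-9 m) = 0.02283 nm

0.0228 nm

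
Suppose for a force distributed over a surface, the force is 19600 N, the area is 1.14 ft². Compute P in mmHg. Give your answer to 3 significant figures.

P is given directly by: P = F/A.
F = 19600 N; A = 1.14 ft² = 0.1059 m².
P = 1.851×10^5 Pa
1.851×10^5 Pa × (1 mmHg / 133.3 Pa) = 1388 mmHg

1390 mmHg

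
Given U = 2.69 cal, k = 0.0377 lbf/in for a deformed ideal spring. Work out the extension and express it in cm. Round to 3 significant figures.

Rearranging: x = √(2U/k).
U = 2.69 cal = 11.25 J; k = 0.0377 lbf/in = 6.602 N/m.
x = 1.846 m
1.846 m × (1 cm / 0.01000 m) = 184.6 cm

185 cm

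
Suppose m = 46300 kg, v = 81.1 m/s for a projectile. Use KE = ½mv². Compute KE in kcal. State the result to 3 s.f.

Directly: KE = ½mv².
m = 46300 kg; v = 81.1 m/s.
KE = 1.523×10^8 J
1.523×10^8 J × (1 kcal / 4184 J) = 36392 kcal

36400 kcal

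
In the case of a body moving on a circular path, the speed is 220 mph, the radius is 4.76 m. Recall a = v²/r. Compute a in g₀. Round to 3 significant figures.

207 g₀

Directly: a = v²/r.
v = 220 mph = 98.35 m/s; r = 4.76 m.
a = 2032 m/s²
2032 m/s² × (1 g₀ / 9.807 m/s²) = 207.2 g₀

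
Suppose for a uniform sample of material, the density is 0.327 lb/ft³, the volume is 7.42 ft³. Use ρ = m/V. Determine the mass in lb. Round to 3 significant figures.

2.43 lb

Rearranging: m = ρV.
ρ = 0.327 lb/ft³ = 5.238 kg/m³; V = 7.42 ft³ = 0.2101 m³.
m = 1.101 kg
1.101 kg × (1 lb / 0.4536 kg) = 2.426 lb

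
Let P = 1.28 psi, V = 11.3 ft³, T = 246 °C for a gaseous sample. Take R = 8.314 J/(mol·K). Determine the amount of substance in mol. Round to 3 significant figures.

0.654 mol

Rearranging PV = nRT for n: n = PV/(RT).
P = 1.28 psi = 8825 Pa; V = 11.3 ft³ = 0.3200 m³; T = 246 °C = 519.1 K; R = 8.314 J/(mol·K).
n = 0.6543 mol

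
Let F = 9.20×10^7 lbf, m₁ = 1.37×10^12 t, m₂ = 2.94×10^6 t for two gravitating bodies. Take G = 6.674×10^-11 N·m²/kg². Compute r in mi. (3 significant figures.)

0.504 mi

From Newton's law of gravitation: r = √(G·m₁m₂/F).
F = 9.20×10^7 lbf = 4.092×10^8 N; m₁ = 1.37×10^12 t = 1.370×10^15 kg; m₂ = 2.94×10^6 t = 2.940×10^9 kg; G = 6.674×10^-11 N·m²/kg².
r = 810.5 m
810.5 m × (1 mi / 1609 m) = 0.5036 mi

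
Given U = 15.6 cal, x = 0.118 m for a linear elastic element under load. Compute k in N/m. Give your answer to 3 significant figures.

9380 N/m

Solving U = ½k·x² for k: k = 2U/x².
U = 15.6 cal = 65.27 J; x = 0.118 m.
k = 9375 N/m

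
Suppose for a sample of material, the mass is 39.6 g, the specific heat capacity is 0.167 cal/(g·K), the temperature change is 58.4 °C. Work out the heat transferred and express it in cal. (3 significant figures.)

Directly: Q = mcΔT.
m = 39.6 g = 0.03960 kg; c = 0.167 cal/(g·K) = 698.7 J/(kg·K); ΔT = 58.4 °C = 58.40 K.
Q = 1616 J
1616 J × (1 cal / 4.184 J) = 386.2 cal

386 cal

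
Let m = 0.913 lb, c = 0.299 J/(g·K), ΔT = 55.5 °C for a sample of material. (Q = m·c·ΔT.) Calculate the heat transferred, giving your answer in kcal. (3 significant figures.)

1.64 kcal

Q is given directly by: Q = mcΔT.
m = 0.913 lb = 0.4141 kg; c = 0.299 J/(g·K) = 299.0 J/(kg·K); ΔT = 55.5 °C = 55.50 K.
Q = 6872 J  (the unit combination reduces to kg·m²/s² = J)
6872 J × (1 kcal / 4184 J) = 1.643 kcal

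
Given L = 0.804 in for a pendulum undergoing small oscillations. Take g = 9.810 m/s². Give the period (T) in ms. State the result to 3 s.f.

287 ms

T is given directly by: T = 2π√(L/g).
L = 0.804 in = 0.02042 m; g = 9.810 m/s².
T = 0.2867 s
0.2867 s × (1 ms / 0.001000 s) = 286.7 ms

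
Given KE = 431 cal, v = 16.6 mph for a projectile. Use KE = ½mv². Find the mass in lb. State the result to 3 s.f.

Solving KE = ½mv² for m: m = 2·KE/v².
KE = 431 cal = 1803 J; v = 16.6 mph = 7.421 m/s.
m = 65.49 kg
65.49 kg × (1 lb / 0.4536 kg) = 144.4 lb

144 lb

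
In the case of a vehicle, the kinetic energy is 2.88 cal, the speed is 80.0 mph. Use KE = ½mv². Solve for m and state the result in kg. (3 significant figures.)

Rearranging KE = ½mv² for m: m = 2·KE/v².
KE = 2.88 cal = 12.05 J; v = 80.0 mph = 35.76 m/s.
m = 0.01884 kg

0.0188 kg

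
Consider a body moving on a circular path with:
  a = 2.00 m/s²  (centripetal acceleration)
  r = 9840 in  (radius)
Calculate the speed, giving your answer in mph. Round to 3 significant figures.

50.0 mph

Solving a = v²/r for v: v = √(a·r).
a = 2.00 m/s²; r = 9840 in = 249.9 m.
v = 22.36 m/s
22.36 m/s × (1 mph / 0.4470 m/s) = 50.01 mph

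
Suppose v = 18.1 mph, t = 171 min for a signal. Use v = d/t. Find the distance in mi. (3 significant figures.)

Rearranging v = d/t for d: d = v·t.
v = 18.1 mph = 8.091 m/s; t = 171 min = 10260 s.
d = 83018 m
83018 m × (1 mi / 1609 m) = 51.59 mi

51.6 mi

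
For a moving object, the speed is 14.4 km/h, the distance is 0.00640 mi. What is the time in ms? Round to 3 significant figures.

2570 ms

Solving v = d/t for t: t = d/v.
v = 14.4 km/h = 4.000 m/s; d = 0.00640 mi = 10.30 m.
t = 2.575 s
2.575 s × (1 ms / 0.001000 s) = 2575 ms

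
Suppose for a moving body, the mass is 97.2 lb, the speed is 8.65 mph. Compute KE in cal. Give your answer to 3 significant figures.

KE is given directly by: KE = ½mv².
m = 97.2 lb = 44.09 kg; v = 8.65 mph = 3.867 m/s.
KE = 329.6 J
329.6 J × (1 cal / 4.184 J) = 78.78 cal

78.8 cal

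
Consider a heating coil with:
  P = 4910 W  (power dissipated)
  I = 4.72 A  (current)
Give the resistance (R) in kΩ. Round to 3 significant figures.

Rearranging: R = P/I².
P = 4910 W; I = 4.72 A.
R = 220.4 Ω
220.4 Ω × (1 kΩ / 1000 Ω) = 0.2204 kΩ

0.220 kΩ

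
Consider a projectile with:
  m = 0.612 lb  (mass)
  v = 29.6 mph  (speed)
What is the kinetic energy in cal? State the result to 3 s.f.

5.81 cal

KE is given directly by: KE = ½mv².
m = 0.612 lb = 0.2776 kg; v = 29.6 mph = 13.23 m/s.
KE = 24.30 J  (the unit combination reduces to kg·m²/s² = J)
24.30 J × (1 cal / 4.184 J) = 5.809 cal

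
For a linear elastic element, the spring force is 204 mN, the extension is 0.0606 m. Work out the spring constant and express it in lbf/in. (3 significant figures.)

Rearranging F = k·x for k: k = F/x.
F = 204 mN = 0.2040 N; x = 0.0606 m.
k = 3.366 N/m
3.366 N/m × (1 lbf/in / 175.1 N/m) = 0.01922 lbf/in

0.0192 lbf/in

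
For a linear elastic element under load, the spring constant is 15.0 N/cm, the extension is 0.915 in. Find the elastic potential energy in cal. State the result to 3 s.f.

0.0968 cal

Directly: U = ½kx².
k = 15.0 N/cm = 1500 N/m; x = 0.915 in = 0.02324 m.
U = 0.4051 J
0.4051 J × (1 cal / 4.184 J) = 0.09682 cal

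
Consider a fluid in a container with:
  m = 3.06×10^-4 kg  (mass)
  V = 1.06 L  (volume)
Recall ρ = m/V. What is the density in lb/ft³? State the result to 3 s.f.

0.0180 lb/ft³

ρ is given directly by: ρ = m/V.
m = 3.06×10^-4 kg; V = 1.06 L = 0.001060 m³.
ρ = 0.2887 kg/m³
0.2887 kg/m³ × (1 lb/ft³ / 16.02 kg/m³) = 0.01802 lb/ft³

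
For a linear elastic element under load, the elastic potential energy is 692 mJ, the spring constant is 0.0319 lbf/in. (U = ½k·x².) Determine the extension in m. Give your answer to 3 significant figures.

0.498 m

Rearranging: x = √(2U/k).
U = 692 mJ = 0.6920 J; k = 0.0319 lbf/in = 5.587 N/m.
x = 0.4977 m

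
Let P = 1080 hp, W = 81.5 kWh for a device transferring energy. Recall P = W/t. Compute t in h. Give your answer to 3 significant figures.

0.101 h

Rearranging P = W/t for t: t = W/P.
P = 1080 hp = 8.054×10^5 W; W = 81.5 kWh = 2.934×10^8 J.
t = 364.3 s
364.3 s × (1 h / 3600 s) = 0.1012 h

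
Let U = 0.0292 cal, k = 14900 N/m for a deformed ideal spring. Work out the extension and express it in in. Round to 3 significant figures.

Solving U = ½k·x² for x: x = √(2U/k).
U = 0.0292 cal = 0.1222 J; k = 14900 N/m.
x = 0.004050 m
0.004050 m × (1 in / 0.02540 m) = 0.1594 in

0.159 in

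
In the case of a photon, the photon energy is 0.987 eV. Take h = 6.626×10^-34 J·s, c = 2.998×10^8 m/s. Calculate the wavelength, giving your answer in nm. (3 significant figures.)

Solving E = h·c/λ for λ: λ = hc/E.
E = 0.987 eV = 1.581×10^-19 J; h = 6.626×10^-34 J·s; c = 2.998×10^8 m/s.
λ = 1.256×10^-6 m
1.256×10^-6 m × (1 nm / 1.000×10^-9 m) = 1256 nm

1260 nm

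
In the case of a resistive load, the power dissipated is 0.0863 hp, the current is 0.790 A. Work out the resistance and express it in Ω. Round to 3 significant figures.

103 Ω

Solving P = I²R for R: R = P/I².
P = 0.0863 hp = 64.35 W; I = 0.790 A.
R = 103.1 Ω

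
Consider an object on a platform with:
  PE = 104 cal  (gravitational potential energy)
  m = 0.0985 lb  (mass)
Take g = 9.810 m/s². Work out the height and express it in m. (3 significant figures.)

993 m

Rearranging PE = m·g·h for h: h = PE/(m·g).
PE = 104 cal = 435.1 J; m = 0.0985 lb = 0.04468 kg; g = 9.810 m/s².
h = 992.8 m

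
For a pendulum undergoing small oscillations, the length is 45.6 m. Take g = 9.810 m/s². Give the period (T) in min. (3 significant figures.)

0.226 min

T is given directly by: T = 2π√(L/g).
L = 45.6 m; g = 9.810 m/s².
T = 13.55 s
13.55 s × (1 min / 60.00 s) = 0.2258 min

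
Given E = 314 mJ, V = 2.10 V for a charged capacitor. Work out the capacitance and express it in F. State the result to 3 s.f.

Solving E = ½C·V² for C: C = 2E/V².
E = 314 mJ = 0.3140 J; V = 2.10 V.
C = 0.1424 F

0.142 F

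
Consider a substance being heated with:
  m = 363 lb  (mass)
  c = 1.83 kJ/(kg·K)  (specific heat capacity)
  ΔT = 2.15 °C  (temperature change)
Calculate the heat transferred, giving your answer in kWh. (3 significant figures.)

Directly: Q = mcΔT.
m = 363 lb = 164.7 kg; c = 1.83 kJ/(kg·K) = 1830 J/(kg·K); ΔT = 2.15 °C = 2.150 K.
Q = 6.478×10^5 J  (the unit combination reduces to kg·m²/s² = J)
6.478×10^5 J × (1 kWh / 3.600×10^6 J) = 0.1800 kWh

0.180 kWh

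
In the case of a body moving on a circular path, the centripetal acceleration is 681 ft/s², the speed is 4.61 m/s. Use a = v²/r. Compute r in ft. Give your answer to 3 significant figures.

0.336 ft

Rearranging a = v²/r for r: r = v²/a.
a = 681 ft/s² = 207.6 m/s²; v = 4.61 m/s.
r = 0.1024 m
0.1024 m × (1 ft / 0.3048 m) = 0.3359 ft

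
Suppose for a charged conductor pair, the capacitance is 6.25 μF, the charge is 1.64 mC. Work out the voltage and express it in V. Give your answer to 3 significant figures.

262 V

Solving C = Q/V for V: V = Q/C.
C = 6.25 μF = 6.250×10^-6 F; Q = 1.64 mC = 0.001640 C.
V = 262.4 V  (the unit combination reduces to kg·m²/(A·s³) = V)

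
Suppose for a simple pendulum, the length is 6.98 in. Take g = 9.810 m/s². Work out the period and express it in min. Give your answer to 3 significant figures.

T is given directly by: T = 2π√(L/g).
L = 6.98 in = 0.1773 m; g = 9.810 m/s².
T = 0.8447 s
0.8447 s × (1 min / 60.00 s) = 0.01408 min

0.0141 min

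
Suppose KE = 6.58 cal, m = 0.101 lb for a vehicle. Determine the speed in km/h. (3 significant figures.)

Rearranging: v = √(2·KE/m).
KE = 6.58 cal = 27.53 J; m = 0.101 lb = 0.04581 kg.
v = 34.67 m/s
34.67 m/s × (1 km/h / 0.2778 m/s) = 124.8 km/h

125 km/h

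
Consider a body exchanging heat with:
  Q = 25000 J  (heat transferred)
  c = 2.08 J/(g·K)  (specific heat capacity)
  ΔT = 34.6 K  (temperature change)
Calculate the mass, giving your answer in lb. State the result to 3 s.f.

0.766 lb

Solving Q = m·c·ΔT for m: m = Q/(c·ΔT).
Q = 25000 J; c = 2.08 J/(g·K) = 2080 J/(kg·K); ΔT = 34.6 K.
m = 0.3474 kg
0.3474 kg × (1 lb / 0.4536 kg) = 0.7658 lb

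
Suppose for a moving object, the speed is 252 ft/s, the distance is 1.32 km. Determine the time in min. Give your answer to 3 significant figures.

0.286 min

Solving v = d/t for t: t = d/v.
v = 252 ft/s = 76.81 m/s; d = 1.32 km = 1320 m.
t = 17.19 s
17.19 s × (1 min / 60.00 s) = 0.2864 min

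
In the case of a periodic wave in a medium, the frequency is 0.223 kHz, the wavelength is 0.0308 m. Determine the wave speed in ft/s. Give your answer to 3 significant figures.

v is given directly by: v = fλ.
f = 0.223 kHz = 223.0 Hz; λ = 0.0308 m.
v = 6.868 m/s
6.868 m/s × (1 ft/s / 0.3048 m/s) = 22.53 ft/s

22.5 ft/s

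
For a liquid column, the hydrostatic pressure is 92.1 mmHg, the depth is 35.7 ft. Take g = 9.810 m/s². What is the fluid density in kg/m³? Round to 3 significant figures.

Solving P = ρ·g·h for ρ: ρ = P/(g·h).
P = 92.1 mmHg = 12279 Pa; h = 35.7 ft = 10.88 m; g = 9.810 m/s².
ρ = 115.0 kg/m³

115 kg/m³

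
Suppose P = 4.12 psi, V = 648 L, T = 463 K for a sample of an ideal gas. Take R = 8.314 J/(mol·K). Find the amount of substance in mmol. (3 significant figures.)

From the ideal-gas law: n = PV/(RT).
P = 4.12 psi = 28406 Pa; V = 648 L = 0.6480 m³; T = 463 K; R = 8.314 J/(mol·K).
n = 4.782 mol
4.782 mol × (1 mmol / 0.001000 mol) = 4782 mmol

4780 mmol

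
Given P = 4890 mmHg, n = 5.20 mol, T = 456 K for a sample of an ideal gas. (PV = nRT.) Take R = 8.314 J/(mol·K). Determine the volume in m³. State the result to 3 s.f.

0.0302 m³

From the ideal-gas law: V = nRT/P.
P = 4890 mmHg = 6.519×10^5 Pa; n = 5.20 mol; T = 456 K; R = 8.314 J/(mol·K).
V = 0.03024 m³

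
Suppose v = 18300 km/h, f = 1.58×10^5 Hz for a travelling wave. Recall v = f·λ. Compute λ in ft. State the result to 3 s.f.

Rearranging v = f·λ for λ: λ = v/f.
v = 18300 km/h = 5083 m/s; f = 1.58×10^5 Hz.
λ = 0.03217 m
0.03217 m × (1 ft / 0.3048 m) = 0.1056 ft

0.106 ft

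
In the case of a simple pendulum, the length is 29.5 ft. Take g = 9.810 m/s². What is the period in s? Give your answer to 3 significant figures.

6.02 s

T is given directly by: T = 2π√(L/g).
L = 29.5 ft = 8.992 m; g = 9.810 m/s².
T = 6.015 s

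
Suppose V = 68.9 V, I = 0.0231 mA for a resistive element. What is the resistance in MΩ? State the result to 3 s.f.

From Ohm's law: R = V/I.
V = 68.9 V; I = 0.0231 mA = 2.310×10^-5 A.
R = 2.983×10^6 Ω
2.983×10^6 Ω × (1 MΩ / 1.000×10^6 Ω) = 2.983 MΩ

2.98 MΩ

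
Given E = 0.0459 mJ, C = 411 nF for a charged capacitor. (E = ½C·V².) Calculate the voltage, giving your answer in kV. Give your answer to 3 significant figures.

0.0149 kV

Solving E = ½C·V² for V: V = √(2E/C).
E = 0.0459 mJ = 4.590×10^-5 J; C = 411 nF = 4.110×10^-7 F.
V = 14.95 V  (the unit combination reduces to kg·m²/(A·s³) = V)
14.95 V × (1 kV / 1000 V) = 0.01495 kV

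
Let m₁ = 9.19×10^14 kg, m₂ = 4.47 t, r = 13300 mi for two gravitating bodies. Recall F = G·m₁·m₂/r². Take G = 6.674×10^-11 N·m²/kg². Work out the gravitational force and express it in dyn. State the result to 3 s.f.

0.0598 dyn

From Newton's law of gravitation: F = Gm₁m₂/r².
m₁ = 9.19×10^14 kg; m₂ = 4.47 t = 4470 kg; r = 13300 mi = 2.140×10^7 m; G = 6.674×10^-11 N·m²/kg².
F = 5.984×10^-7 N
5.984×10^-7 N × (1 dyn / 1.000×10^-5 N) = 0.05984 dyn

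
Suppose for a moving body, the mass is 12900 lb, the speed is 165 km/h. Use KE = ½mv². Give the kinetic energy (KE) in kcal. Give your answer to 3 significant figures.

KE is given directly by: KE = ½mv².
m = 12900 lb = 5851 kg; v = 165 km/h = 45.83 m/s.
KE = 6.146×10^6 J
6.146×10^6 J × (1 kcal / 4184 J) = 1469 kcal

1470 kcal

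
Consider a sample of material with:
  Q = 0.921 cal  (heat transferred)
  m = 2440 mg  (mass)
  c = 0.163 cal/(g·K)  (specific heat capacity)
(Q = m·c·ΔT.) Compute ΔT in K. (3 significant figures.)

2.32 K

Solving Q = m·c·ΔT for ΔT: ΔT = Q/(m·c).
Q = 0.921 cal = 3.853 J; m = 2440 mg = 0.002440 kg; c = 0.163 cal/(g·K) = 682.0 J/(kg·K).
ΔT = 2.316 K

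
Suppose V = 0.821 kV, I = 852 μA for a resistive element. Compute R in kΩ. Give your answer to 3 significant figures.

Rearranging V = I·R for R: R = V/I.
V = 0.821 kV = 821.0 V; I = 852 μA = 8.520×10^-4 A.
R = 9.636×10^5 Ω
9.636×10^5 Ω × (1 kΩ / 1000 Ω) = 963.6 kΩ

964 kΩ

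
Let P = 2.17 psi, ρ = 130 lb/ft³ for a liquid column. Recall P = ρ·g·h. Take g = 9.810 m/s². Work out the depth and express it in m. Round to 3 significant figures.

0.732 m

Rearranging P = ρ·g·h for h: h = P/(ρ·g).
P = 2.17 psi = 14962 Pa; ρ = 130 lb/ft³ = 2082 kg/m³; g = 9.810 m/s².
h = 0.7324 m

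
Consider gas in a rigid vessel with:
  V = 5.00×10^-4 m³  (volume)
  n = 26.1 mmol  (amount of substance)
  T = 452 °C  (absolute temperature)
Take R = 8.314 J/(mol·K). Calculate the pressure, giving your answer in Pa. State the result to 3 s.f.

Directly: P = nRT/V.
V = 5.00×10^-4 m³; n = 26.1 mmol = 0.02610 mol; T = 452 °C = 725.1 K; R = 8.314 J/(mol·K).
P = 3.147×10^5 Pa

3.15×10^5 Pa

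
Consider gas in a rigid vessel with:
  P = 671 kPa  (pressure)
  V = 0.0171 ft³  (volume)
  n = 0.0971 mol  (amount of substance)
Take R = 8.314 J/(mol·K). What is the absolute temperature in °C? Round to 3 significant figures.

From the ideal-gas law: T = PV/(nR).
P = 671 kPa = 6.710×10^5 Pa; V = 0.0171 ft³ = 4.842×10^-4 m³; n = 0.0971 mol; R = 8.314 J/(mol·K).
T = 402.5 K
402.5 K − 273.15 = 129.3 °C

129 °C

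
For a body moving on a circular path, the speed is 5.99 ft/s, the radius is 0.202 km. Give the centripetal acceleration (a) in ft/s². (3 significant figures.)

Directly: a = v²/r.
v = 5.99 ft/s = 1.826 m/s; r = 0.202 km = 202.0 m.
a = 0.01650 m/s²
0.01650 m/s² × (1 ft/s² / 0.3048 m/s²) = 0.05414 ft/s²

0.0541 ft/s²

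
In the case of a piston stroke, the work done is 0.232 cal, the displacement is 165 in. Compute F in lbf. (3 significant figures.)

0.0521 lbf

Rearranging W = F·d for F: F = W/d.
W = 0.232 cal = 0.9707 J; d = 165 in = 4.191 m.
F = 0.2316 N  (the unit combination reduces to kg·m/s² = N)
0.2316 N × (1 lbf / 4.448 N) = 0.05207 lbf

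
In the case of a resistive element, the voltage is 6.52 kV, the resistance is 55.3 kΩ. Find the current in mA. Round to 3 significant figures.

Solving V = I·R for I: I = V/R.
V = 6.52 kV = 6520 V; R = 55.3 kΩ = 55300 Ω.
I = 0.1179 A
0.1179 A × (1 mA / 0.001000 A) = 117.9 mA

118 mA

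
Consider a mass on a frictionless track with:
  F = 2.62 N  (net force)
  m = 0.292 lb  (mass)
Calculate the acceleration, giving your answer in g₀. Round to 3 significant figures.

2.02 g₀

From Newton's second law: a = F/m.
F = 2.62 N; m = 0.292 lb = 0.1324 kg.
a = 19.78 m/s²
19.78 m/s² × (1 g₀ / 9.807 m/s²) = 2.017 g₀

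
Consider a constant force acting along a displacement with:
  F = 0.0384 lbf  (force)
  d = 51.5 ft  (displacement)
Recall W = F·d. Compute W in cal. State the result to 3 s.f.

Directly: W = F·d.
F = 0.0384 lbf = 0.1708 N; d = 51.5 ft = 15.70 m.
W = 2.681 J
2.681 J × (1 cal / 4.184 J) = 0.6408 cal

0.641 cal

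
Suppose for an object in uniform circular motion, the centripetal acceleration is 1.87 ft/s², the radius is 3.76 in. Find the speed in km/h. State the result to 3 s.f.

0.840 km/h

Rearranging a = v²/r for v: v = √(a·r).
a = 1.87 ft/s² = 0.5700 m/s²; r = 3.76 in = 0.09550 m.
v = 0.2333 m/s
0.2333 m/s × (1 km/h / 0.2778 m/s) = 0.8399 km/h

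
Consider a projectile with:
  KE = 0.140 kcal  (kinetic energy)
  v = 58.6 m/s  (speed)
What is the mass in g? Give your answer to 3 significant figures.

341 g

Rearranging: m = 2·KE/v².
KE = 0.140 kcal = 585.8 J; v = 58.6 m/s.
m = 0.3412 kg
0.3412 kg × (1 g / 0.001000 kg) = 341.2 g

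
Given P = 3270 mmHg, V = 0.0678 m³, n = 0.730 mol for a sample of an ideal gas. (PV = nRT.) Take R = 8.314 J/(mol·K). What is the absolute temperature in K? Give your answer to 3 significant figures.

4870 K

Rearranging: T = PV/(nR).
P = 3270 mmHg = 4.360×10^5 Pa; V = 0.0678 m³; n = 0.730 mol; R = 8.314 J/(mol·K).
T = 4870 K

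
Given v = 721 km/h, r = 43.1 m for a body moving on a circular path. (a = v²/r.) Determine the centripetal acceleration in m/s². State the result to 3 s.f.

a is given directly by: a = v²/r.
v = 721 km/h = 200.3 m/s; r = 43.1 m.
a = 930.7 m/s²

931 m/s²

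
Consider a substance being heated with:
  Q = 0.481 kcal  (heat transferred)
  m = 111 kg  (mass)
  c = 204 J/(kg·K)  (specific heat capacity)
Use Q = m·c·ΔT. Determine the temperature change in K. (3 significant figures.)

0.0889 K

Rearranging: ΔT = Q/(m·c).
Q = 0.481 kcal = 2013 J; m = 111 kg; c = 204 J/(kg·K).
ΔT = 0.08888 K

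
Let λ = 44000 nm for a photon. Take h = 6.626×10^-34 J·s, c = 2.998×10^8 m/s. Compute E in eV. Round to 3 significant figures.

0.0282 eV

E is given directly by: E = hc/λ.
λ = 44000 nm = 4.400×10^-5 m; h = 6.626×10^-34 J·s; c = 2.998×10^8 m/s.
E = 4.515×10^-21 J
4.515×10^-21 J × (1 eV / 1.602×10^-19 J) = 0.02818 eV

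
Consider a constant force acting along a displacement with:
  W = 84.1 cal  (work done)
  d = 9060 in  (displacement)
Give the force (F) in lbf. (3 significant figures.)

0.344 lbf

Solving W = F·d for F: F = W/d.
W = 84.1 cal = 351.9 J; d = 9060 in = 230.1 m.
F = 1.529 N  (the unit combination reduces to kg·m/s² = N)
1.529 N × (1 lbf / 4.448 N) = 0.3437 lbf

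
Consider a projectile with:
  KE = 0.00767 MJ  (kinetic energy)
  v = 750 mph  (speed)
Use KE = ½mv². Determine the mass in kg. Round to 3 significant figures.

0.136 kg

Solving KE = ½mv² for m: m = 2·KE/v².
KE = 0.00767 MJ = 7670 J; v = 750 mph = 335.3 m/s.
m = 0.1365 kg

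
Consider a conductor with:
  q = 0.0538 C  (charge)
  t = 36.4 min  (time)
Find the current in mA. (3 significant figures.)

Solving q = I·t for I: I = q/t.
q = 0.0538 C; t = 36.4 min = 2184 s.
I = 2.463×10^-5 A
2.463×10^-5 A × (1 mA / 0.001000 A) = 0.02463 mA

0.0246 mA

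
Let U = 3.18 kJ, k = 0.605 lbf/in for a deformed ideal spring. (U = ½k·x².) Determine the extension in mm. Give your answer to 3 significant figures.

Solving U = ½k·x² for x: x = √(2U/k).
U = 3.18 kJ = 3180 J; k = 0.605 lbf/in = 106.0 N/m.
x = 7.748 m
7.748 m × (1 mm / 0.001000 m) = 7748 mm

7750 mm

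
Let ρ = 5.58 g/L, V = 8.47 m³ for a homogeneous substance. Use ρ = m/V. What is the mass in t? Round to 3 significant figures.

Solving ρ = m/V for m: m = ρV.
ρ = 5.58 g/L = 5.580 kg/m³; V = 8.47 m³.
m = 47.26 kg
47.26 kg × (1 t / 1000 kg) = 0.04726 t

0.0473 t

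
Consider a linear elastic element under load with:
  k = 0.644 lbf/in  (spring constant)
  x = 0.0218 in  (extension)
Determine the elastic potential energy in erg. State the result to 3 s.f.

173 erg

Directly: U = ½kx².
k = 0.644 lbf/in = 112.8 N/m; x = 0.0218 in = 5.537×10^-4 m.
U = 1.729×10^-5 J
1.729×10^-5 J × (1 erg / 1.000×10^-7 J) = 172.9 erg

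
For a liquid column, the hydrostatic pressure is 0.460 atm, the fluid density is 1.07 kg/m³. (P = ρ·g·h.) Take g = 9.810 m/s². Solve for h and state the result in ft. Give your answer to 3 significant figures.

14600 ft

Rearranging: h = P/(ρ·g).
P = 0.460 atm = 46610 Pa; ρ = 1.07 kg/m³; g = 9.810 m/s².
h = 4440 m
4440 m × (1 ft / 0.3048 m) = 14568 ft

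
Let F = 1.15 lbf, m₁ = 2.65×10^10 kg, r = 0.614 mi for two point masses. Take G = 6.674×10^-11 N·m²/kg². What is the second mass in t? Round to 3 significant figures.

Rearranging F = G·m₁·m₂/r² for m₂: m₂ = F·r²/(G·m₁).
F = 1.15 lbf = 5.115 N; m₁ = 2.65×10^10 kg; r = 0.614 mi = 988.1 m; G = 6.674×10^-11 N·m²/kg².
m₂ = 2.824×10^6 kg
2.824×10^6 kg × (1 t / 1000 kg) = 2824 t

2820 t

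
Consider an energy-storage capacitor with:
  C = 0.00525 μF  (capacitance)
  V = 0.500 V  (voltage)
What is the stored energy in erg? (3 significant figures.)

0.00656 erg

E is given directly by: E = ½CV².
C = 0.00525 μF = 5.250×10^-9 F; V = 0.500 V.
E = 6.562×10^-10 J  (the unit combination reduces to kg·m²/s² = J)
6.562×10^-10 J × (1 erg / 1.000×10^-7 J) = 0.006562 erg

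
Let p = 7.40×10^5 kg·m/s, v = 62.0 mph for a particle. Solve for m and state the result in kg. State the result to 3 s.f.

Rearranging: m = p/v.
p = 7.40×10^5 kg·m/s; v = 62.0 mph = 27.72 m/s.
m = 26699 kg

26700 kg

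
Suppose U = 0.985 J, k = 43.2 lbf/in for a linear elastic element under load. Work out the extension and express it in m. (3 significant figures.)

0.0161 m

Solving U = ½k·x² for x: x = √(2U/k).
U = 0.985 J; k = 43.2 lbf/in = 7565 N/m.
x = 0.01614 m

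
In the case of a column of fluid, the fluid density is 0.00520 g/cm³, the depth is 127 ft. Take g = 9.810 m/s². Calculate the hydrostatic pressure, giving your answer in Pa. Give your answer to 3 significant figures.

P is given directly by: P = ρgh.
ρ = 0.00520 g/cm³ = 5.200 kg/m³; h = 127 ft = 38.71 m; g = 9.810 m/s².
P = 1975 Pa

1970 Pa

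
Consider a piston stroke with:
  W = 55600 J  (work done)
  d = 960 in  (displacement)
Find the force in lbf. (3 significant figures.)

513 lbf

Rearranging W = F·d for F: F = W/d.
W = 55600 J; d = 960 in = 24.38 m.
F = 2280 N
2280 N × (1 lbf / 4.448 N) = 512.6 lbf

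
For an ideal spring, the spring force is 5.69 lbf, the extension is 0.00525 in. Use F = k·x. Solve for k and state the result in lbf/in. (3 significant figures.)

1080 lbf/in

From Hooke's law: k = F/x.
F = 5.69 lbf = 25.31 N; x = 0.00525 in = 1.334×10^-4 m.
k = 1.898×10^5 N/m
1.898×10^5 N/m × (1 lbf/in / 175.1 N/m) = 1084 lbf/in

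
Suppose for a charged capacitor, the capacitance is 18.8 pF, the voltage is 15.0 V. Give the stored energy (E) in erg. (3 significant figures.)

0.0211 erg

Directly: E = ½CV².
C = 18.8 pF = 1.880×10^-11 F; V = 15.0 V.
E = 2.115×10^-9 J
2.115×10^-9 J × (1 erg / 1.000×10^-7 J) = 0.02115 erg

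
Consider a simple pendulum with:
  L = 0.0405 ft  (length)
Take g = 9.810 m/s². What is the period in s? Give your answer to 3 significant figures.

T is given directly by: T = 2π√(L/g).
L = 0.0405 ft = 0.01234 m; g = 9.810 m/s².
T = 0.2229 s

0.223 s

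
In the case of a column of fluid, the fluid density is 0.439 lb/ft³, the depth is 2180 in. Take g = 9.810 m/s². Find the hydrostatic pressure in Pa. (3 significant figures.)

3820 Pa

P is given directly by: P = ρgh.
ρ = 0.439 lb/ft³ = 7.032 kg/m³; h = 2180 in = 55.37 m; g = 9.810 m/s².
P = 3820 Pa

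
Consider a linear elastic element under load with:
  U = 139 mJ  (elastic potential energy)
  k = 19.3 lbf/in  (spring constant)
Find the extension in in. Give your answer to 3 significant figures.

0.357 in

Rearranging U = ½k·x² for x: x = √(2U/k).
U = 139 mJ = 0.1390 J; k = 19.3 lbf/in = 3380 N/m.
x = 0.009069 m
0.009069 m × (1 in / 0.02540 m) = 0.3571 in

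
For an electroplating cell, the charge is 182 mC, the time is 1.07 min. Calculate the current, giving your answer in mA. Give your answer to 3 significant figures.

Rearranging q = I·t for I: I = q/t.
q = 182 mC = 0.1820 C; t = 1.07 min = 64.20 s.
I = 0.002835 A
0.002835 A × (1 mA / 0.001000 A) = 2.835 mA

2.83 mA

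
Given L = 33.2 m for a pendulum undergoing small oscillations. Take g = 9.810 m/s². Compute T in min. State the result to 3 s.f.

0.193 min

T is given directly by: T = 2π√(L/g).
L = 33.2 m; g = 9.810 m/s².
T = 11.56 s
11.56 s × (1 min / 60.00 s) = 0.1926 min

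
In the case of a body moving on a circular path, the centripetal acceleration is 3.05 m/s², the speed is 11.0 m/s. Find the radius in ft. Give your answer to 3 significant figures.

130 ft

Rearranging: r = v²/a.
a = 3.05 m/s²; v = 11.0 m/s.
r = 39.67 m
39.67 m × (1 ft / 0.3048 m) = 130.2 ft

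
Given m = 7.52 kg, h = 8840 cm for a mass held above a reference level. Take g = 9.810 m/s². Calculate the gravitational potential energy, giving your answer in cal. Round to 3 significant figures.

Directly: PE = mgh.
m = 7.52 kg; h = 8840 cm = 88.40 m; g = 9.810 m/s².
PE = 6521 J
6521 J × (1 cal / 4.184 J) = 1559 cal

1560 cal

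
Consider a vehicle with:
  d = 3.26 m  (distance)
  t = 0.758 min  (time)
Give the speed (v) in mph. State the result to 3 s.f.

Directly: v = d/t.
d = 3.26 m; t = 0.758 min = 45.48 s.
v = 0.07168 m/s
0.07168 m/s × (1 mph / 0.4470 m/s) = 0.1603 mph

0.160 mph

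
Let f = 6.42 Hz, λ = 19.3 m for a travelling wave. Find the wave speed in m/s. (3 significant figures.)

124 m/s

v is given directly by: v = fλ.
f = 6.42 Hz; λ = 19.3 m.
v = 123.9 m/s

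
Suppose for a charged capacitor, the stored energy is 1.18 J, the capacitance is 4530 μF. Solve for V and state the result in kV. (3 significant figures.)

Rearranging: V = √(2E/C).
E = 1.18 J; C = 4530 μF = 0.004530 F.
V = 22.82 V
22.82 V × (1 kV / 1000 V) = 0.02282 kV

0.0228 kV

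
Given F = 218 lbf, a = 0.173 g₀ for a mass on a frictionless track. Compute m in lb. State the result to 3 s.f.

From Newton's second law: m = F/a.
F = 218 lbf = 969.7 N; a = 0.173 g₀ = 1.697 m/s².
m = 571.6 kg
571.6 kg × (1 lb / 0.4536 kg) = 1260 lb

1260 lb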